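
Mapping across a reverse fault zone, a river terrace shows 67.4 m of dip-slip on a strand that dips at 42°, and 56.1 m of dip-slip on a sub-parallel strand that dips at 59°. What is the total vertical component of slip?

93.2 m

throw_A = 67.4 × sin(42°) = 45.10 m
throw_B = 56.1 × sin(59°) = 48.09 m
total = 45.10 + 48.09 = 93.2 m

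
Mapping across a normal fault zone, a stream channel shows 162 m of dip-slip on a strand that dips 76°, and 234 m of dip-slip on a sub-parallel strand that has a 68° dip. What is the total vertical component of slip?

374 m

throw_A = 162 × sin(76°) = 157.2 m
throw_B = 234 × sin(68°) = 217 m
total = 157.2 + 217 = 374 m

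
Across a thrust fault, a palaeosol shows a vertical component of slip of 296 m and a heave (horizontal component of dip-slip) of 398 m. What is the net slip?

net slip = √(throw² + heave²) = √(296² + 398²) = 496 m

496 m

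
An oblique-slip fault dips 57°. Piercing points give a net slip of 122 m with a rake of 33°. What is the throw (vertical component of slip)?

55.7 m

dip-slip = net slip × sin(rake) = 122 m × sin(33°) = 66.45 m
throw = dip-slip × sin(dip) = 66.45 × sin(57°) = 55.7 m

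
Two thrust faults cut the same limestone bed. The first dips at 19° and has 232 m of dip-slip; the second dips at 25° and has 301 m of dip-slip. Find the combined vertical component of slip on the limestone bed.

203 m

throw_A = 232 × sin(19°) = 75.53 m
throw_B = 301 × sin(25°) = 127.2 m
total = 75.53 + 127.2 = 203 m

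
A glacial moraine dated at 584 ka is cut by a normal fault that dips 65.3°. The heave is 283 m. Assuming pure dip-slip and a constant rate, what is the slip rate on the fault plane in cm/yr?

0.116 cm/yr

dip-slip = heave / cos(dip) = 283 m / cos(65.3°) = 677.2 m
rate = 677.2 m / 584 ka = 0.00116 m/yr = 0.116 cm/yr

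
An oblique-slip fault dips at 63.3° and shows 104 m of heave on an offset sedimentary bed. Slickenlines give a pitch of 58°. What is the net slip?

dip-slip = heave / cos(dip) = 104 / cos(63.3°) = 231.5 m
net slip = dip-slip / sin(rake) = 231.5 / sin(58°) = 273 m

273 m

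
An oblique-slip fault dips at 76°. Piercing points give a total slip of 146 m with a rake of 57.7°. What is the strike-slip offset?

78 m

strike-slip = net slip × cos(rake) = 146 m × cos(57.7°) = 78 m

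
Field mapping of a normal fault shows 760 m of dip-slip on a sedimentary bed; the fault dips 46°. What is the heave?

heave = dip-slip × cos(dip) = 760 m × cos(46°) = 528 m

528 m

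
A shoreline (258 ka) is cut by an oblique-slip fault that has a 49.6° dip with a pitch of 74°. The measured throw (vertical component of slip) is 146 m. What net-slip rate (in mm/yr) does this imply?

dip-slip = throw / sin(dip) = 146 / sin(49.6°) = 191.7 m
net slip = dip-slip / sin(rake) = 191.7 / sin(74°) = 199.4 m
rate = 199.4 m / 258 ka = 0.000773 m/yr = 0.773 mm/yr

0.773 mm/yr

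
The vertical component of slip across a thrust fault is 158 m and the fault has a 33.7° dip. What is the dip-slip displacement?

dip-slip = throw / sin(dip) = 158 / sin(33.7°) = 285 m

285 m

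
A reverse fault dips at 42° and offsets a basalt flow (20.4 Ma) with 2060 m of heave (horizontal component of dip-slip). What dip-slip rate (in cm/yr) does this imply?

0.0136 cm/yr

dip-slip = heave / cos(dip) = 2060 m / cos(42°) = 2772 m
rate = 2772 m / 20.4 Ma = 0.000136 m/yr = 0.0136 cm/yr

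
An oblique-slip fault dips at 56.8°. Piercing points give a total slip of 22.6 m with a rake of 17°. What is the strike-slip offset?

21.6 m

strike-slip = net slip × cos(rake) = 22.6 m × cos(17°) = 21.6 m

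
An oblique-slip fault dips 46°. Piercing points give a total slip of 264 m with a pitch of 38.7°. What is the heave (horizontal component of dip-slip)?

115 m

dip-slip = net slip × sin(rake) = 264 m × sin(38.7°) = 165.1 m
heave = dip-slip × cos(dip) = 165.1 × cos(46°) = 115 m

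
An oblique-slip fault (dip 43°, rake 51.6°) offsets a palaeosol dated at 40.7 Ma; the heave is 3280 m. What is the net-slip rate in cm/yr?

0.0141 cm/yr

dip-slip = heave / cos(dip) = 3280 / cos(43°) = 4485 m
net slip = dip-slip / sin(rake) = 4485 / sin(51.6°) = 5723 m
rate = 5723 m / 40.7 Ma = 0.000141 m/yr = 0.0141 cm/yr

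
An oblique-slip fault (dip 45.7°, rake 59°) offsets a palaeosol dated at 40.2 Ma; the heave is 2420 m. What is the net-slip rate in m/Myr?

dip-slip = heave / cos(dip) = 2420 / cos(45.7°) = 3465 m
net slip = dip-slip / sin(rake) = 3465 / sin(59°) = 4042 m
rate = 4042 m / 40.2 Ma = 0.000101 m/yr = 101 m/Myr

101 m/Myr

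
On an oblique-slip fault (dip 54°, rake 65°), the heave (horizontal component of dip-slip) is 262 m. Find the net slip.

dip-slip = heave / cos(dip) = 262 / cos(54°) = 445.7 m
net slip = dip-slip / sin(rake) = 445.7 / sin(65°) = 492 m

492 m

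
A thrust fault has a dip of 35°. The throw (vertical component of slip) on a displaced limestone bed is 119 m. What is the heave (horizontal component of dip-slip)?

170 m

heave = throw / tan(dip) = 119 / tan(35°) = 170 m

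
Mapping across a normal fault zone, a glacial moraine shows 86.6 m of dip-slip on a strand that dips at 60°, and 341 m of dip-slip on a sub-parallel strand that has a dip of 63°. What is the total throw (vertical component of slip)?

379 m

throw_A = 86.6 × sin(60°) = 75 m
throw_B = 341 × sin(63°) = 303.8 m
total = 75 + 303.8 = 379 m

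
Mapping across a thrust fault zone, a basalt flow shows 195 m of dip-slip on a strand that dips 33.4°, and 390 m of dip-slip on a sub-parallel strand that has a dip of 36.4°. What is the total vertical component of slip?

339 m

throw_A = 195 × sin(33.4°) = 107.3 m
throw_B = 390 × sin(36.4°) = 231.4 m
total = 107.3 + 231.4 = 339 m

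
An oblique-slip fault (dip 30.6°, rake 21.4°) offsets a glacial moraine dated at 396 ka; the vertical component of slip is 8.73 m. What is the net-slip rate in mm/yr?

dip-slip = throw / sin(dip) = 8.73 / sin(30.6°) = 17.15 m
net slip = dip-slip / sin(rake) = 17.15 / sin(21.4°) = 47 m
rate = 47 m / 396 ka = 0.000119 m/yr = 0.119 mm/yr

0.119 mm/yr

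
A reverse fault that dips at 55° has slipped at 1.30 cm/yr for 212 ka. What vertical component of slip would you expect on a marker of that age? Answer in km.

dip-slip = rate × time = 1.30 cm/yr × 212 ka = 2756 m
throw = dip-slip × sin(dip) = 2756 × sin(55°) = 2260 m = 2.26 km

2.26 km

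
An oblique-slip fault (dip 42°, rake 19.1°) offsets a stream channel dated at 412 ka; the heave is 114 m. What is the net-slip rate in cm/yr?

dip-slip = heave / cos(dip) = 114 / cos(42°) = 153.4 m
net slip = dip-slip / sin(rake) = 153.4 / sin(19.1°) = 468.8 m
rate = 468.8 m / 412 ka = 0.00114 m/yr = 0.114 cm/yr

0.114 cm/yr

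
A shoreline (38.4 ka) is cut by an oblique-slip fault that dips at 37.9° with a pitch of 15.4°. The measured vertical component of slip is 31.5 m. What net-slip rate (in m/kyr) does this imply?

dip-slip = throw / sin(dip) = 31.5 / sin(37.9°) = 51.28 m
net slip = dip-slip / sin(rake) = 51.28 / sin(15.4°) = 193.1 m
rate = 193.1 m / 38.4 ka = 0.00503 m/yr = 5.03 m/kyr

5.03 m/kyr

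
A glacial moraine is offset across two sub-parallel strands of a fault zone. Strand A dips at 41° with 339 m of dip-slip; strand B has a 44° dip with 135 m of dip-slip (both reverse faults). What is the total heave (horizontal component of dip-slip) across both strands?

heave_A = 339 × cos(41°) = 255.8 m
heave_B = 135 × cos(44°) = 97.11 m
total = 255.8 + 97.11 = 353 m

353 m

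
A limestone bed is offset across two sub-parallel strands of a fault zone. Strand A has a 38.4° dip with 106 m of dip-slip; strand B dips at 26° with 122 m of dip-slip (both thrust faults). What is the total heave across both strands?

193 m

heave_A = 106 × cos(38.4°) = 83.07 m
heave_B = 122 × cos(26°) = 109.7 m
total = 83.07 + 109.7 = 193 m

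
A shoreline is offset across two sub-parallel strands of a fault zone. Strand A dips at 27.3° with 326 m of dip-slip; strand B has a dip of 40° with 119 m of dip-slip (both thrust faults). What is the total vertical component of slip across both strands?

226 m

throw_A = 326 × sin(27.3°) = 149.5 m
throw_B = 119 × sin(40°) = 76.49 m
total = 149.5 + 76.49 = 226 m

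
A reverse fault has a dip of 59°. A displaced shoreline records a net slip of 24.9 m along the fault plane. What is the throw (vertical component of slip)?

throw = dip-slip × sin(dip) = 24.9 m × sin(59°) = 21.3 m

21.3 m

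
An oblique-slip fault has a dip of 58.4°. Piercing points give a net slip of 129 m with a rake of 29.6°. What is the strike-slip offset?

112 m

strike-slip = net slip × cos(rake) = 129 m × cos(29.6°) = 112 m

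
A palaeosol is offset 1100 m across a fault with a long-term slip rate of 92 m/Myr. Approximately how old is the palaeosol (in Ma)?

age = offset / rate = 1100 m / (92 m/Myr) = 1.2e+07 yr = 12 Ma

12 Ma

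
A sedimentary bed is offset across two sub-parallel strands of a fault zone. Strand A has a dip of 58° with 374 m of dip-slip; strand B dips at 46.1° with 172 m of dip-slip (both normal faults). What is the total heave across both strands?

heave_A = 374 × cos(58°) = 198.2 m
heave_B = 172 × cos(46.1°) = 119.3 m
total = 198.2 + 119.3 = 317 m

317 m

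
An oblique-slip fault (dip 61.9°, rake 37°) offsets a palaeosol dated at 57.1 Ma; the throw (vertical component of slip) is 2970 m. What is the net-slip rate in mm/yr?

dip-slip = throw / sin(dip) = 2970 / sin(61.9°) = 3367 m
net slip = dip-slip / sin(rake) = 3367 / sin(37°) = 5595 m
rate = 5595 m / 57.1 Ma = 0.0000980 m/yr = 0.0980 mm/yr

0.0980 mm/yr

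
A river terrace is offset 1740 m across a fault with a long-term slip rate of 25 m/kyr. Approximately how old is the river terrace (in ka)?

age = offset / rate = 1740 m / (25 m/kyr) = 69600 yr = 69.6 ka

69.6 ka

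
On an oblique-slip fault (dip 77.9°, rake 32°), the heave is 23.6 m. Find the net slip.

dip-slip = heave / cos(dip) = 23.6 / cos(77.9°) = 112.6 m
net slip = dip-slip / sin(rake) = 112.6 / sin(32°) = 212 m

212 m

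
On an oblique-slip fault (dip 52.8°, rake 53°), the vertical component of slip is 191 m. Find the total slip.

dip-slip = throw / sin(dip) = 191 / sin(52.8°) = 239.8 m
net slip = dip-slip / sin(rake) = 239.8 / sin(53°) = 300 m

300 m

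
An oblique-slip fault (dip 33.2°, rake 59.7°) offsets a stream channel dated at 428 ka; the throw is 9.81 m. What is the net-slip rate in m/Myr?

dip-slip = throw / sin(dip) = 9.81 / sin(33.2°) = 17.92 m
net slip = dip-slip / sin(rake) = 17.92 / sin(59.7°) = 20.75 m
rate = 20.75 m / 428 ka = 0.0000485 m/yr = 48.5 m/Myr

48.5 m/Myr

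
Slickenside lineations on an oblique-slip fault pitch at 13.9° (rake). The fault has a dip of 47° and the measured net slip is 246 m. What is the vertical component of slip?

43.2 m

dip-slip = net slip × sin(rake) = 246 m × sin(13.9°) = 59.10 m
throw = dip-slip × sin(dip) = 59.10 × sin(47°) = 43.2 m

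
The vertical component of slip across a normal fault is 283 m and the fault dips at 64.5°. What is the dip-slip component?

314 m

dip-slip = throw / sin(dip) = 283 / sin(64.5°) = 314 m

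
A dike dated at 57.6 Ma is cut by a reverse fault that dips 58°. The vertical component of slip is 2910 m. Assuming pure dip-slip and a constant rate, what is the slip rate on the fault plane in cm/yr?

dip-slip = throw / sin(dip) = 2910 m / sin(58°) = 3431 m
rate = 3431 m / 57.6 Ma = 0.0000596 m/yr = 0.00596 cm/yr

0.00596 cm/yr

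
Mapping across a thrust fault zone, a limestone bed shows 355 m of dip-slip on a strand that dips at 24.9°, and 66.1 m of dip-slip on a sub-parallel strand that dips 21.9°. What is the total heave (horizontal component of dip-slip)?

heave_A = 355 × cos(24.9°) = 322 m
heave_B = 66.1 × cos(21.9°) = 61.33 m
total = 322 + 61.33 = 383 m

383 m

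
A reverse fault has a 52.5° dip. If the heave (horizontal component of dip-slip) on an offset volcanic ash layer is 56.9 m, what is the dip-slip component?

dip-slip = heave / cos(dip) = 56.9 / cos(52.5°) = 93.5 m

93.5 m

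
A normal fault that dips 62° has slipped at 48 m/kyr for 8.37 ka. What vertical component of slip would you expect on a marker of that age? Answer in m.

dip-slip = rate × time = 48 m/kyr × 8.37 ka = 401.8 m
throw = dip-slip × sin(dip) = 401.8 × sin(62°) = 355 m

355 m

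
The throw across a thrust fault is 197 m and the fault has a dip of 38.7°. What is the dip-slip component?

315 m

dip-slip = throw / sin(dip) = 197 / sin(38.7°) = 315 m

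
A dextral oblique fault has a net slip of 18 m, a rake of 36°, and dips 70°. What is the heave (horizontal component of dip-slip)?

dip-slip = net slip × sin(rake) = 18 m × sin(36°) = 10.58 m
heave = dip-slip × cos(dip) = 10.58 × cos(70°) = 3.62 m

3.62 m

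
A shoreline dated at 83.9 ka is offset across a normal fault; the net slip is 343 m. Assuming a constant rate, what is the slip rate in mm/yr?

4.09 mm/yr

rate = 343 m / 83.9 ka = 0.00409 m/yr = 4.09 mm/yr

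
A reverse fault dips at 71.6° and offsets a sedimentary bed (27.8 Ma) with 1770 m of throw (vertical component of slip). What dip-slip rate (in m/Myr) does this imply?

67.1 m/Myr

dip-slip = throw / sin(dip) = 1770 m / sin(71.6°) = 1865 m
rate = 1865 m / 27.8 Ma = 0.0000671 m/yr = 67.1 m/Myr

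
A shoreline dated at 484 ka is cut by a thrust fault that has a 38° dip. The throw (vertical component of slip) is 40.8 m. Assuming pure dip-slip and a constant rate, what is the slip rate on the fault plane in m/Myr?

dip-slip = throw / sin(dip) = 40.8 m / sin(38°) = 66.27 m
rate = 66.27 m / 484 ka = 0.000137 m/yr = 137 m/Myr

137 m/Myr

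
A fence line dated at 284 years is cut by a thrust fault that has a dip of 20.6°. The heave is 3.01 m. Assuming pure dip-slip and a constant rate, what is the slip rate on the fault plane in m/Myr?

dip-slip = heave / cos(dip) = 3.01 m / cos(20.6°) = 3.216 m
rate = 3.216 m / 284 years = 0.0113 m/yr = 11300 m/Myr

11300 m/Myr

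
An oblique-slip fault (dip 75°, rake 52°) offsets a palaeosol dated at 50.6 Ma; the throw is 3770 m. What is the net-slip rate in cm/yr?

dip-slip = throw / sin(dip) = 3770 / sin(75°) = 3903 m
net slip = dip-slip / sin(rake) = 3903 / sin(52°) = 4953 m
rate = 4953 m / 50.6 Ma = 0.0000979 m/yr = 0.00979 cm/yr

0.00979 cm/yr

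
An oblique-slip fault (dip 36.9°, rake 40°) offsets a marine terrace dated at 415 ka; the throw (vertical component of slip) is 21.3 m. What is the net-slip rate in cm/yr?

0.0133 cm/yr

dip-slip = throw / sin(dip) = 21.3 / sin(36.9°) = 35.48 m
net slip = dip-slip / sin(rake) = 35.48 / sin(40°) = 55.19 m
rate = 55.19 m / 415 ka = 0.000133 m/yr = 0.0133 cm/yr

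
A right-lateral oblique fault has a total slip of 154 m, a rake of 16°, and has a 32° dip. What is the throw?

dip-slip = net slip × sin(rake) = 154 m × sin(16°) = 42.45 m
throw = dip-slip × sin(dip) = 42.45 × sin(32°) = 22.5 m

22.5 m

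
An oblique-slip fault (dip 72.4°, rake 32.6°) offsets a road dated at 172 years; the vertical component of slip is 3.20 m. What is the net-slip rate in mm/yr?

dip-slip = throw / sin(dip) = 3.20 / sin(72.4°) = 3.357 m
net slip = dip-slip / sin(rake) = 3.357 / sin(32.6°) = 6.231 m
rate = 6.231 m / 172 years = 0.0362 m/yr = 36.2 mm/yr

36.2 mm/yr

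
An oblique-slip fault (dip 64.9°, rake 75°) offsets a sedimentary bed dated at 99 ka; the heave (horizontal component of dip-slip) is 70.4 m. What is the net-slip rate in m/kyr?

1.74 m/kyr

dip-slip = heave / cos(dip) = 70.4 / cos(64.9°) = 166 m
net slip = dip-slip / sin(rake) = 166 / sin(75°) = 171.8 m
rate = 171.8 m / 99 ka = 0.00174 m/yr = 1.74 m/kyr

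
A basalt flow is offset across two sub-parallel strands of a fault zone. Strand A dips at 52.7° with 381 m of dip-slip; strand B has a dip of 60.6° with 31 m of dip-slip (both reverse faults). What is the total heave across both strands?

heave_A = 381 × cos(52.7°) = 230.9 m
heave_B = 31 × cos(60.6°) = 15.22 m
total = 230.9 + 15.22 = 246 m

246 m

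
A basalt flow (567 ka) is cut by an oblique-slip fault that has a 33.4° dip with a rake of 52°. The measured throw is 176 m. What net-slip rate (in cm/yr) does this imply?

dip-slip = throw / sin(dip) = 176 / sin(33.4°) = 319.7 m
net slip = dip-slip / sin(rake) = 319.7 / sin(52°) = 405.7 m
rate = 405.7 m / 567 ka = 0.000716 m/yr = 0.0716 cm/yr

0.0716 cm/yr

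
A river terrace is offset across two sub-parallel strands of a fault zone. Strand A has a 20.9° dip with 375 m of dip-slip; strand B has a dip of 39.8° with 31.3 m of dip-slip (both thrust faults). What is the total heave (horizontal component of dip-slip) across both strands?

374 m

heave_A = 375 × cos(20.9°) = 350.3 m
heave_B = 31.3 × cos(39.8°) = 24.05 m
total = 350.3 + 24.05 = 374 m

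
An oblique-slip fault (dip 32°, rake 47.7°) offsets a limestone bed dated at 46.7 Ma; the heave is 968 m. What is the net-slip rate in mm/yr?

dip-slip = heave / cos(dip) = 968 / cos(32°) = 1141 m
net slip = dip-slip / sin(rake) = 1141 / sin(47.7°) = 1543 m
rate = 1543 m / 46.7 Ma = 0.0000330 m/yr = 0.0330 mm/yr

0.0330 mm/yr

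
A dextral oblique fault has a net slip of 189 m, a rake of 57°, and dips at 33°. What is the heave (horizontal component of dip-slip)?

dip-slip = net slip × sin(rake) = 189 m × sin(57°) = 158.5 m
heave = dip-slip × cos(dip) = 158.5 × cos(33°) = 133 m

133 m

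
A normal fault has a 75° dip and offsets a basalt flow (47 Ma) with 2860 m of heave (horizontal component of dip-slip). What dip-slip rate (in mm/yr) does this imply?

dip-slip = heave / cos(dip) = 2860 m / cos(75°) = 11050 m
rate = 11050 m / 47 Ma = 0.000235 m/yr = 0.235 mm/yr

0.235 mm/yr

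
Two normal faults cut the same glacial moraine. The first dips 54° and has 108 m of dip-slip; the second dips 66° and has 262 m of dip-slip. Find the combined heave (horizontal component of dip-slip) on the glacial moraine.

170 m

heave_A = 108 × cos(54°) = 63.48 m
heave_B = 262 × cos(66°) = 106.6 m
total = 63.48 + 106.6 = 170 m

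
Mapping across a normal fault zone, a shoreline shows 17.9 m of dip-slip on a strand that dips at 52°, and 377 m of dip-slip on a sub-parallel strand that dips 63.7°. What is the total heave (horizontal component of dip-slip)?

heave_A = 17.9 × cos(52°) = 11.02 m
heave_B = 377 × cos(63.7°) = 167 m
total = 11.02 + 167 = 178 m

178 m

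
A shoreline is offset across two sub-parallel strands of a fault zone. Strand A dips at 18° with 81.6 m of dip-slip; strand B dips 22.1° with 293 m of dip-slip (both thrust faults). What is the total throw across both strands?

throw_A = 81.6 × sin(18°) = 25.22 m
throw_B = 293 × sin(22.1°) = 110.2 m
total = 25.22 + 110.2 = 135 m

135 m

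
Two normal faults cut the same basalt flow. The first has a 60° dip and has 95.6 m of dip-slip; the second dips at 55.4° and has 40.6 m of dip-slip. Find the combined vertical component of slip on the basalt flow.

116 m

throw_A = 95.6 × sin(60°) = 82.79 m
throw_B = 40.6 × sin(55.4°) = 33.42 m
total = 82.79 + 33.42 = 116 m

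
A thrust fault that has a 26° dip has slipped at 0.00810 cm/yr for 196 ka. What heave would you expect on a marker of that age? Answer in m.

dip-slip = rate × time = 0.00810 cm/yr × 196 ka = 15.88 m
heave = dip-slip × cos(dip) = 15.88 × cos(26°) = 14.3 m

14.3 m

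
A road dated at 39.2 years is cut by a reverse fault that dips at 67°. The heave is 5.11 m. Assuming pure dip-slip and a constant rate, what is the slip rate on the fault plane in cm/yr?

33.4 cm/yr

dip-slip = heave / cos(dip) = 5.11 m / cos(67°) = 13.08 m
rate = 13.08 m / 39.2 years = 0.334 m/yr = 33.4 cm/yr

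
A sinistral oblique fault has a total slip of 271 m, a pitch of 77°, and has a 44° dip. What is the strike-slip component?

61 m

strike-slip = net slip × cos(rake) = 271 m × cos(77°) = 61 m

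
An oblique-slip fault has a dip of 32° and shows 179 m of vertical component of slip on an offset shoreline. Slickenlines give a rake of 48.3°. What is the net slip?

452 m

dip-slip = throw / sin(dip) = 179 / sin(32°) = 337.8 m
net slip = dip-slip / sin(rake) = 337.8 / sin(48.3°) = 452 m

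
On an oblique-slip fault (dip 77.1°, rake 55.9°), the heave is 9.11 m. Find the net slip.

dip-slip = heave / cos(dip) = 9.11 / cos(77.1°) = 40.81 m
net slip = dip-slip / sin(rake) = 40.81 / sin(55.9°) = 49.3 m

49.3 m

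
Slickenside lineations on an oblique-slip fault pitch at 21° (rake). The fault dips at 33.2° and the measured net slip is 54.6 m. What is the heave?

16.4 m

dip-slip = net slip × sin(rake) = 54.6 m × sin(21°) = 19.57 m
heave = dip-slip × cos(dip) = 19.57 × cos(33.2°) = 16.4 m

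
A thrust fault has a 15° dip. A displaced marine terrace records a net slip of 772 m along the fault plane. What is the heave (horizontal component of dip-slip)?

746 m

heave = dip-slip × cos(dip) = 772 m × cos(15°) = 746 m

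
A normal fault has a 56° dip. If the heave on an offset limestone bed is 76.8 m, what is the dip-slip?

137 m

dip-slip = heave / cos(dip) = 76.8 / cos(56°) = 137 m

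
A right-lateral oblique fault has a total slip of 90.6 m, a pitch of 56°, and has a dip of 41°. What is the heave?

56.7 m

dip-slip = net slip × sin(rake) = 90.6 m × sin(56°) = 75.11 m
heave = dip-slip × cos(dip) = 75.11 × cos(41°) = 56.7 m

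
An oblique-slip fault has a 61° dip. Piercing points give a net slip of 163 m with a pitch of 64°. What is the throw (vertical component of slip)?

128 m

dip-slip = net slip × sin(rake) = 163 m × sin(64°) = 146.5 m
throw = dip-slip × sin(dip) = 146.5 × sin(61°) = 128 m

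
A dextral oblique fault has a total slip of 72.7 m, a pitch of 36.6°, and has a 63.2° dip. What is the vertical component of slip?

dip-slip = net slip × sin(rake) = 72.7 m × sin(36.6°) = 43.35 m
throw = dip-slip × sin(dip) = 43.35 × sin(63.2°) = 38.7 m

38.7 m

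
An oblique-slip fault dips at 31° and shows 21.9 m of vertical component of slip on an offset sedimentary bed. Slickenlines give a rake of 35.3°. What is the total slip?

73.6 m

dip-slip = throw / sin(dip) = 21.9 / sin(31°) = 42.52 m
net slip = dip-slip / sin(rake) = 42.52 / sin(35.3°) = 73.6 m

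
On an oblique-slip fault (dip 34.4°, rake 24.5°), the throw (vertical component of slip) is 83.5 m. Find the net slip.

356 m

dip-slip = throw / sin(dip) = 83.5 / sin(34.4°) = 147.8 m
net slip = dip-slip / sin(rake) = 147.8 / sin(24.5°) = 356 m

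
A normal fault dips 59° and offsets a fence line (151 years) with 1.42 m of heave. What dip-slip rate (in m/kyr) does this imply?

dip-slip = heave / cos(dip) = 1.42 m / cos(59°) = 2.757 m
rate = 2.757 m / 151 years = 0.0183 m/yr = 18.3 m/kyr

18.3 m/kyr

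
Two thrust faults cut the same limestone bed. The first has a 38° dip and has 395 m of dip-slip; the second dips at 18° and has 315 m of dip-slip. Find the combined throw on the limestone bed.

throw_A = 395 × sin(38°) = 243.2 m
throw_B = 315 × sin(18°) = 97.34 m
total = 243.2 + 97.34 = 341 m

341 m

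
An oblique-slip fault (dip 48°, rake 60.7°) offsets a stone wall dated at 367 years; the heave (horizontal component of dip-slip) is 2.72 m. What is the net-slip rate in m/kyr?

dip-slip = heave / cos(dip) = 2.72 / cos(48°) = 4.065 m
net slip = dip-slip / sin(rake) = 4.065 / sin(60.7°) = 4.661 m
rate = 4.661 m / 367 years = 0.0127 m/yr = 12.7 m/kyr

12.7 m/kyr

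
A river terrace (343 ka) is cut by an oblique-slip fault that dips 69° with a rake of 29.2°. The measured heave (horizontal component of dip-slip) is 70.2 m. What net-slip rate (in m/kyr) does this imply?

1.17 m/kyr

dip-slip = heave / cos(dip) = 70.2 / cos(69°) = 195.9 m
net slip = dip-slip / sin(rake) = 195.9 / sin(29.2°) = 401.5 m
rate = 401.5 m / 343 ka = 0.00117 m/yr = 1.17 m/kyr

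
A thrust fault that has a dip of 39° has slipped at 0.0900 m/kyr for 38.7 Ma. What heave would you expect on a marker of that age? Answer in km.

dip-slip = rate × time = 0.0900 m/kyr × 38.7 Ma = 3483 m
heave = dip-slip × cos(dip) = 3483 × cos(39°) = 2710 m = 2.71 km

2.71 km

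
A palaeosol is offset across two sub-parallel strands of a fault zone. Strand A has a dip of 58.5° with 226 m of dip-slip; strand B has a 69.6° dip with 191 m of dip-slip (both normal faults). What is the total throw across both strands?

throw_A = 226 × sin(58.5°) = 192.7 m
throw_B = 191 × sin(69.6°) = 179 m
total = 192.7 + 179 = 372 m

372 m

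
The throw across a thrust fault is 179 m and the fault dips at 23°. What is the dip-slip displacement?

dip-slip = throw / sin(dip) = 179 / sin(23°) = 458 m

458 m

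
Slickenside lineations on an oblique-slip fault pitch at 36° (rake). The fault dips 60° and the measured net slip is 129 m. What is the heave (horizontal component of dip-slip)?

dip-slip = net slip × sin(rake) = 129 m × sin(36°) = 75.82 m
heave = dip-slip × cos(dip) = 75.82 × cos(60°) = 37.9 m

37.9 m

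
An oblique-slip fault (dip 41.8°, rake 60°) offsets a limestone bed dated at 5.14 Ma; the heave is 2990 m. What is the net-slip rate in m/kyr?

dip-slip = heave / cos(dip) = 2990 / cos(41.8°) = 4011 m
net slip = dip-slip / sin(rake) = 4011 / sin(60°) = 4631 m
rate = 4631 m / 5.14 Ma = 0.000901 m/yr = 0.901 m/kyr

0.901 m/kyr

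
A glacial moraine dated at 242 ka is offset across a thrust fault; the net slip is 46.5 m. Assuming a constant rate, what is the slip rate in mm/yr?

rate = 46.5 m / 242 ka = 0.000192 m/yr = 0.192 mm/yr

0.192 mm/yr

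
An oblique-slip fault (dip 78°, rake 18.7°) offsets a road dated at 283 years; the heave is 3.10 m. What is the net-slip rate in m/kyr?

dip-slip = heave / cos(dip) = 3.10 / cos(78°) = 14.91 m
net slip = dip-slip / sin(rake) = 14.91 / sin(18.7°) = 46.51 m
rate = 46.51 m / 283 years = 0.164 m/yr = 164 m/kyr

164 m/kyr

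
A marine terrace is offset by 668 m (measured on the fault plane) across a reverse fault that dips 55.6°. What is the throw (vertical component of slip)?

throw = dip-slip × sin(dip) = 668 m × sin(55.6°) = 551 m

551 m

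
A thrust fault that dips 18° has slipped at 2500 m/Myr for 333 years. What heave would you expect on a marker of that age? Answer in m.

dip-slip = rate × time = 2500 m/Myr × 333 years = 0.8325 m
heave = dip-slip × cos(dip) = 0.8325 × cos(18°) = 0.792 m

0.792 m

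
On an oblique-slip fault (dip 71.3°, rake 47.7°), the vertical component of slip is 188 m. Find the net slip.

268 m

dip-slip = throw / sin(dip) = 188 / sin(71.3°) = 198.5 m
net slip = dip-slip / sin(rake) = 198.5 / sin(47.7°) = 268 m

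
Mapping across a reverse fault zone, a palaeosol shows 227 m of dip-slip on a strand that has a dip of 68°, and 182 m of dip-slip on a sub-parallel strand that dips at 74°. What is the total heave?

heave_A = 227 × cos(68°) = 85.04 m
heave_B = 182 × cos(74°) = 50.17 m
total = 85.04 + 50.17 = 135 m

135 m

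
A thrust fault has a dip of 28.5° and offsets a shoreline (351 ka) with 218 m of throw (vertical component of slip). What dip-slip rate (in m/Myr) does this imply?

1300 m/Myr

dip-slip = throw / sin(dip) = 218 m / sin(28.5°) = 456.9 m
rate = 456.9 m / 351 ka = 0.00130 m/yr = 1300 m/Myr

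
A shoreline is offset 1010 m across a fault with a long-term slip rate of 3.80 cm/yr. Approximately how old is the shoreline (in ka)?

26.6 ka

age = offset / rate = 1010 m / (3.80 cm/yr) = 26600 yr = 26.6 ka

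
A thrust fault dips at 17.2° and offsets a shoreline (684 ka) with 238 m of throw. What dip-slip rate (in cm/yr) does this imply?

dip-slip = throw / sin(dip) = 238 m / sin(17.2°) = 804.8 m
rate = 804.8 m / 684 ka = 0.00118 m/yr = 0.118 cm/yr

0.118 cm/yr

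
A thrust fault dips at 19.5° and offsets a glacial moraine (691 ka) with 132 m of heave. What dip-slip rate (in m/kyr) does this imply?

dip-slip = heave / cos(dip) = 132 m / cos(19.5°) = 140 m
rate = 140 m / 691 ka = 0.000203 m/yr = 0.203 m/kyr

0.203 m/kyr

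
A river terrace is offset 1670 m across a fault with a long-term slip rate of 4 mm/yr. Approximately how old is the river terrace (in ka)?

age = offset / rate = 1670 m / (4 mm/yr) = 418000 yr = 418 ka

418 ka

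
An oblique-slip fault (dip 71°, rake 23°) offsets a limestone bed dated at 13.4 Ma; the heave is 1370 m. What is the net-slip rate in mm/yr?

dip-slip = heave / cos(dip) = 1370 / cos(71°) = 4208 m
net slip = dip-slip / sin(rake) = 4208 / sin(23°) = 10770 m
rate = 10770 m / 13.4 Ma = 0.000804 m/yr = 0.804 mm/yr

0.804 mm/yr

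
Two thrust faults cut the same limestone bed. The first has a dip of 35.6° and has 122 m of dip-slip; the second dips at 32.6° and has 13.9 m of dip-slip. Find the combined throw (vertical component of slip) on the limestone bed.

78.5 m

throw_A = 122 × sin(35.6°) = 71.02 m
throw_B = 13.9 × sin(32.6°) = 7.489 m
total = 71.02 + 7.489 = 78.5 m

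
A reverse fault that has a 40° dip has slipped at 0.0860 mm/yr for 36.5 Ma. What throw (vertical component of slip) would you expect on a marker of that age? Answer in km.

dip-slip = rate × time = 0.0860 mm/yr × 36.5 Ma = 3139 m
throw = dip-slip × sin(dip) = 3139 × sin(40°) = 2020 m = 2.02 km

2.02 km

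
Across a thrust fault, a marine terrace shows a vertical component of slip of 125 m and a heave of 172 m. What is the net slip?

213 m

net slip = √(throw² + heave²) = √(125² + 172²) = 213 m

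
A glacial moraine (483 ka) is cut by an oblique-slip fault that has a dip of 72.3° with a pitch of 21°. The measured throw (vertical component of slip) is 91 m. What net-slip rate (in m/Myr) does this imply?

dip-slip = throw / sin(dip) = 91 / sin(72.3°) = 95.52 m
net slip = dip-slip / sin(rake) = 95.52 / sin(21°) = 266.5 m
rate = 266.5 m / 483 ka = 0.000552 m/yr = 552 m/Myr

552 m/Myr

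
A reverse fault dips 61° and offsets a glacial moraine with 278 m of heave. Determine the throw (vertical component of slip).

throw = heave × tan(dip) = 278 × tan(61°) = 502 m

502 m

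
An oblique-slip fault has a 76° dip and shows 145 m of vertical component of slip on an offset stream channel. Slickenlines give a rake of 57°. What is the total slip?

dip-slip = throw / sin(dip) = 145 / sin(76°) = 149.4 m
net slip = dip-slip / sin(rake) = 149.4 / sin(57°) = 178 m

178 m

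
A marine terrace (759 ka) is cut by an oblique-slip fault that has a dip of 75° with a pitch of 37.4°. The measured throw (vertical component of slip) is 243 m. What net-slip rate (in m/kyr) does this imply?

0.546 m/kyr

dip-slip = throw / sin(dip) = 243 / sin(75°) = 251.6 m
net slip = dip-slip / sin(rake) = 251.6 / sin(37.4°) = 414.2 m
rate = 414.2 m / 759 ka = 0.000546 m/yr = 0.546 m/kyr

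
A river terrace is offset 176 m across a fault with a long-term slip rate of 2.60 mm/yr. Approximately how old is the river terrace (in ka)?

age = offset / rate = 176 m / (2.60 mm/yr) = 67700 yr = 67.7 ka

67.7 ka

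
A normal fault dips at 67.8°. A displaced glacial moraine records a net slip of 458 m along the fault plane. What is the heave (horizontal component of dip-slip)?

173 m

heave = dip-slip × cos(dip) = 458 m × cos(67.8°) = 173 m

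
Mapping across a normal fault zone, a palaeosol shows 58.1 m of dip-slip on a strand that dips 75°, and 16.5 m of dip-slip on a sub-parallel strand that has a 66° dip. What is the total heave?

21.7 m

heave_A = 58.1 × cos(75°) = 15.04 m
heave_B = 16.5 × cos(66°) = 6.711 m
total = 15.04 + 6.711 = 21.7 m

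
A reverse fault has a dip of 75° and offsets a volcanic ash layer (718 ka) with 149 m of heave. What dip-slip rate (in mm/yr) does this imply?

0.802 mm/yr

dip-slip = heave / cos(dip) = 149 m / cos(75°) = 575.7 m
rate = 575.7 m / 718 ka = 0.000802 m/yr = 0.802 mm/yr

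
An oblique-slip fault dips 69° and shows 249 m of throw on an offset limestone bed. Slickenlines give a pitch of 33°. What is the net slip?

dip-slip = throw / sin(dip) = 249 / sin(69°) = 266.7 m
net slip = dip-slip / sin(rake) = 266.7 / sin(33°) = 490 m

490 m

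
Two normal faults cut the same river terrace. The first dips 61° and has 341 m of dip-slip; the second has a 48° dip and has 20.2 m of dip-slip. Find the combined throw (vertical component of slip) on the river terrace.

313 m

throw_A = 341 × sin(61°) = 298.2 m
throw_B = 20.2 × sin(48°) = 15.01 m
total = 298.2 + 15.01 = 313 m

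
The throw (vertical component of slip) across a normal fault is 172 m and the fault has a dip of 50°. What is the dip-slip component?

225 m

dip-slip = throw / sin(dip) = 172 / sin(50°) = 225 m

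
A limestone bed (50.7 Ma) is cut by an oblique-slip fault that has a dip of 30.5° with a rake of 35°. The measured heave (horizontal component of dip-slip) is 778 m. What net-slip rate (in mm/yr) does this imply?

dip-slip = heave / cos(dip) = 778 / cos(30.5°) = 902.9 m
net slip = dip-slip / sin(rake) = 902.9 / sin(35°) = 1574 m
rate = 1574 m / 50.7 Ma = 0.0000310 m/yr = 0.0310 mm/yr

0.0310 mm/yr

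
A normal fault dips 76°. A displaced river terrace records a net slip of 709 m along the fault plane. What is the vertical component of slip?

throw = dip-slip × sin(dip) = 709 m × sin(76°) = 688 m

688 m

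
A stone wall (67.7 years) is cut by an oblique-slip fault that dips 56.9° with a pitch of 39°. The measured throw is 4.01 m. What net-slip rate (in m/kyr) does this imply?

dip-slip = throw / sin(dip) = 4.01 / sin(56.9°) = 4.787 m
net slip = dip-slip / sin(rake) = 4.787 / sin(39°) = 7.606 m
rate = 7.606 m / 67.7 years = 0.112 m/yr = 112 m/kyr

112 m/kyr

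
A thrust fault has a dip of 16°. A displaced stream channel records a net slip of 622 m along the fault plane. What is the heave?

heave = dip-slip × cos(dip) = 622 m × cos(16°) = 598 m

598 m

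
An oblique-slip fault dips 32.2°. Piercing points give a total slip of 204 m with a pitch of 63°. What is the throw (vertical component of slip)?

96.9 m

dip-slip = net slip × sin(rake) = 204 m × sin(63°) = 181.8 m
throw = dip-slip × sin(dip) = 181.8 × sin(32.2°) = 96.9 m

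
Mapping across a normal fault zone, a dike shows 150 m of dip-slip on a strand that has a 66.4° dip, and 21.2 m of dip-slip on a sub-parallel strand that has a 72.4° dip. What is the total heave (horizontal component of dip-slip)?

66.5 m

heave_A = 150 × cos(66.4°) = 60.05 m
heave_B = 21.2 × cos(72.4°) = 6.410 m
total = 60.05 + 6.410 = 66.5 m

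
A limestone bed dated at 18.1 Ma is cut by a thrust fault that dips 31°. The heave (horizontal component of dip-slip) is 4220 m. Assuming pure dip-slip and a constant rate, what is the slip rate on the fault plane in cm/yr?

0.0272 cm/yr

dip-slip = heave / cos(dip) = 4220 m / cos(31°) = 4923 m
rate = 4923 m / 18.1 Ma = 0.000272 m/yr = 0.0272 cm/yr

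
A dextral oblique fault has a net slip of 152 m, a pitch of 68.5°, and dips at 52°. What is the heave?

87.1 m

dip-slip = net slip × sin(rake) = 152 m × sin(68.5°) = 141.4 m
heave = dip-slip × cos(dip) = 141.4 × cos(52°) = 87.1 m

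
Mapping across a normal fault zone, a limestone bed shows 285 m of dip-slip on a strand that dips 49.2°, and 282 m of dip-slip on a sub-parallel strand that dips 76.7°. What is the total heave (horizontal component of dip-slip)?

251 m

heave_A = 285 × cos(49.2°) = 186.2 m
heave_B = 282 × cos(76.7°) = 64.87 m
total = 186.2 + 64.87 = 251 m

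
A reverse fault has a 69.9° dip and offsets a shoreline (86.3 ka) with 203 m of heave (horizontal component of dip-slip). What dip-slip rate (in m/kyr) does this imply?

6.84 m/kyr

dip-slip = heave / cos(dip) = 203 m / cos(69.9°) = 590.7 m
rate = 590.7 m / 86.3 ka = 0.00684 m/yr = 6.84 m/kyr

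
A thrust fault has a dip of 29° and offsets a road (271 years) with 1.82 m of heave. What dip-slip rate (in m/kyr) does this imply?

7.68 m/kyr

dip-slip = heave / cos(dip) = 1.82 m / cos(29°) = 2.081 m
rate = 2.081 m / 271 years = 0.00768 m/yr = 7.68 m/kyr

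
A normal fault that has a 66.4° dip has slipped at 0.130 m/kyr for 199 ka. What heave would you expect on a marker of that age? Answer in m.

dip-slip = rate × time = 0.130 m/kyr × 199 ka = 25.87 m
heave = dip-slip × cos(dip) = 25.87 × cos(66.4°) = 10.4 m

10.4 m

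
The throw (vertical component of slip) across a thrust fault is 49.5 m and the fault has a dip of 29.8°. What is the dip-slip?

dip-slip = throw / sin(dip) = 49.5 / sin(29.8°) = 99.6 m

99.6 m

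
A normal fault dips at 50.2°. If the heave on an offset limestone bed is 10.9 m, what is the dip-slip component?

17 m

dip-slip = heave / cos(dip) = 10.9 / cos(50.2°) = 17 m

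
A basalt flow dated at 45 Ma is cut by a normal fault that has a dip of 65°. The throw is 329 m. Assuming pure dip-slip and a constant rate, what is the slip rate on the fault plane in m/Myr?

8.07 m/Myr

dip-slip = throw / sin(dip) = 329 m / sin(65°) = 363 m
rate = 363 m / 45 Ma = 0.00000807 m/yr = 8.07 m/Myr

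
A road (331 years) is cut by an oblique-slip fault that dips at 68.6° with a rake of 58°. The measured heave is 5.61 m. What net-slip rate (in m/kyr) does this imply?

54.8 m/kyr

dip-slip = heave / cos(dip) = 5.61 / cos(68.6°) = 15.38 m
net slip = dip-slip / sin(rake) = 15.38 / sin(58°) = 18.13 m
rate = 18.13 m / 331 years = 0.0548 m/yr = 54.8 m/kyr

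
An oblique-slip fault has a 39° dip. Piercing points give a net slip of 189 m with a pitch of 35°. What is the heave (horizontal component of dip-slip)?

84.2 m

dip-slip = net slip × sin(rake) = 189 m × sin(35°) = 108.4 m
heave = dip-slip × cos(dip) = 108.4 × cos(39°) = 84.2 m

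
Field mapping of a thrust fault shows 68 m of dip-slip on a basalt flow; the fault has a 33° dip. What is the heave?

57 m

heave = dip-slip × cos(dip) = 68 m × cos(33°) = 57 m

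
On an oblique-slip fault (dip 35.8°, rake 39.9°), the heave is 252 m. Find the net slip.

dip-slip = heave / cos(dip) = 252 / cos(35.8°) = 310.7 m
net slip = dip-slip / sin(rake) = 310.7 / sin(39.9°) = 484 m

484 m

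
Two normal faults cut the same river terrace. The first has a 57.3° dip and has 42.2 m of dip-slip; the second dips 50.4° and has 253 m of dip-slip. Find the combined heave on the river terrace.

heave_A = 42.2 × cos(57.3°) = 22.80 m
heave_B = 253 × cos(50.4°) = 161.3 m
total = 22.80 + 161.3 = 184 m

184 m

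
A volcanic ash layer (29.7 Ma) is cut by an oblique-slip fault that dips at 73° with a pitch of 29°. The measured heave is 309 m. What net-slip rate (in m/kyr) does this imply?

0.0734 m/kyr

dip-slip = heave / cos(dip) = 309 / cos(73°) = 1057 m
net slip = dip-slip / sin(rake) = 1057 / sin(29°) = 2180 m
rate = 2180 m / 29.7 Ma = 0.0000734 m/yr = 0.0734 m/kyr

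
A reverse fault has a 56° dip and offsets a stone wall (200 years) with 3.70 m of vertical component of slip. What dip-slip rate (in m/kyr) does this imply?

22.3 m/kyr

dip-slip = throw / sin(dip) = 3.70 m / sin(56°) = 4.463 m
rate = 4.463 m / 200 years = 0.0223 m/yr = 22.3 m/kyr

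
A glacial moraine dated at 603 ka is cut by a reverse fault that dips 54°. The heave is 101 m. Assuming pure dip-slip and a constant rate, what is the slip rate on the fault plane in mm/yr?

0.285 mm/yr

dip-slip = heave / cos(dip) = 101 m / cos(54°) = 171.8 m
rate = 171.8 m / 603 ka = 0.000285 m/yr = 0.285 mm/yr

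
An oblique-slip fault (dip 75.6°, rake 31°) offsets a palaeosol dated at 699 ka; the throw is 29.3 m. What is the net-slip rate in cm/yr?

dip-slip = throw / sin(dip) = 29.3 / sin(75.6°) = 30.25 m
net slip = dip-slip / sin(rake) = 30.25 / sin(31°) = 58.73 m
rate = 58.73 m / 699 ka = 0.0000840 m/yr = 0.00840 cm/yr

0.00840 cm/yr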